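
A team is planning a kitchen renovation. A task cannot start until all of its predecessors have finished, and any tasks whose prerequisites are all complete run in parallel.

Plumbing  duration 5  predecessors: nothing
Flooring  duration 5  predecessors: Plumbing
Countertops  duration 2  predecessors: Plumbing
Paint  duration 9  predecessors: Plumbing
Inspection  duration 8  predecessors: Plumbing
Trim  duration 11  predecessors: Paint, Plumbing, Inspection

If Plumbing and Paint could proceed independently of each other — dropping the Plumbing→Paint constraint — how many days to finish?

24

With the dependency in place, Plumbing→Paint→Trim = 5+9+11 = 25 sets the finish at 25 days.
Without Plumbing→Paint, Paint's earliest start moves from 5 to 0.
New critical path: Plumbing→Inspection→Trim = 5+8+11 = 24 ⇒ 24 days.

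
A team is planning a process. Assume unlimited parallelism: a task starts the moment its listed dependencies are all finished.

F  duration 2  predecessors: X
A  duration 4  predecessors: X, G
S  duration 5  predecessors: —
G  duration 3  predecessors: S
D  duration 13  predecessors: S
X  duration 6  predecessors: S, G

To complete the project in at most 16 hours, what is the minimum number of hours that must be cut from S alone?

Current finish: 18 hours; target: 16.
S is on every critical path, so each hour cut from S cuts the finish by one (this holds down to a finish of 14).
Need 18 − 16 = 2 hours off S → S becomes 3 hours, finish becomes 16.

2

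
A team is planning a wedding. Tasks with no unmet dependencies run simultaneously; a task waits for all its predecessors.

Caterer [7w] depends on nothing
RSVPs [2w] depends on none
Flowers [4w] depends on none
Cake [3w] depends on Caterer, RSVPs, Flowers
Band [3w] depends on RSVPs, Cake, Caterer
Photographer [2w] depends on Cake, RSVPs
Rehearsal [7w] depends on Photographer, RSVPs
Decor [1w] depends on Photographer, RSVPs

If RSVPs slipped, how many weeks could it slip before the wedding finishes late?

5

Critical path: Caterer→Cake→Photographer→Rehearsal = 7+3+2+7 = 19, so the finish is 19 weeks.
The longest chain containing RSVPs totals 14 weeks.
Float = 19 − 14 = 5.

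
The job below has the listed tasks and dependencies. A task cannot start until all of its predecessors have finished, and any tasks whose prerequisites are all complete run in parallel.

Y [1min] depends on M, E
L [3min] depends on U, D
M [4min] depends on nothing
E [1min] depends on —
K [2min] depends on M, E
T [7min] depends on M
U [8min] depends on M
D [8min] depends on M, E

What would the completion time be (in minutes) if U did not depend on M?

15

Original critical path: M→U→L = 4+8+3 = 15 ⇒ 15 minutes.
Without M→U, U's earliest start moves from 4 to 0.
The longest chain is now M→D→L = 4+8+3 = 15, so the project takes 15 minutes.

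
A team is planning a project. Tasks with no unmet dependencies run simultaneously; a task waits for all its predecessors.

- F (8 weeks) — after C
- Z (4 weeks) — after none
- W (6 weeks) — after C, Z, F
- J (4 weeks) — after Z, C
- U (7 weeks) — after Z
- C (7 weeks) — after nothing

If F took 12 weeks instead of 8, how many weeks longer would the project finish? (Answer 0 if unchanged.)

4

Critical path before the change: C→F→W = 7+8+6 = 21 giving 21 weeks.
F lies on that path, so at 12 weeks the path becomes 25 weeks.
The critical path is still C→F→W; finish is now 25 weeks.
Change in finish: 25 − 21 = +4 weeks.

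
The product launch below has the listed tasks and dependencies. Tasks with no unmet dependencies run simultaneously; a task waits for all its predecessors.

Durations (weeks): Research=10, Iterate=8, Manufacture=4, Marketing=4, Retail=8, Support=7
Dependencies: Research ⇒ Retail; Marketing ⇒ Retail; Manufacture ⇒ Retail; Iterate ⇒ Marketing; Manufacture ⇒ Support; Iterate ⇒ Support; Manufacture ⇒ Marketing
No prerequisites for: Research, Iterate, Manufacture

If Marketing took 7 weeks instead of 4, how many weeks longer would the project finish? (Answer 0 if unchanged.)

3

Baseline: Iterate→Marketing→Retail = 8+4+8 = 20 → 20 weeks.
Since Marketing is critical, the +3 change carries straight to that chain (now 23 weeks).
The critical path is still Iterate→Marketing→Retail; finish is now 23 weeks.
Change in finish: 23 − 20 = +3 weeks.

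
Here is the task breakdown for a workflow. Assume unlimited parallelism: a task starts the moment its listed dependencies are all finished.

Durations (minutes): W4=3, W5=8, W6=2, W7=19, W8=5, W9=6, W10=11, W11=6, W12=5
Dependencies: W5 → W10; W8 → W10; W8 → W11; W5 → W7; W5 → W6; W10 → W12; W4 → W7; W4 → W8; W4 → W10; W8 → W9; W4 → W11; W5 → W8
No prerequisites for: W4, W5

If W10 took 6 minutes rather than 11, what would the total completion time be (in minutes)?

The binding path is W5→W8→W10→W12 = 8+5+11+5 = 29; finish at 29 minutes.
Since W10 is critical, the -5 change carries straight to that chain (now 24 minutes).
The binding chain switches to W5→W7 = 8+19 = 27; finish 27 minutes.

27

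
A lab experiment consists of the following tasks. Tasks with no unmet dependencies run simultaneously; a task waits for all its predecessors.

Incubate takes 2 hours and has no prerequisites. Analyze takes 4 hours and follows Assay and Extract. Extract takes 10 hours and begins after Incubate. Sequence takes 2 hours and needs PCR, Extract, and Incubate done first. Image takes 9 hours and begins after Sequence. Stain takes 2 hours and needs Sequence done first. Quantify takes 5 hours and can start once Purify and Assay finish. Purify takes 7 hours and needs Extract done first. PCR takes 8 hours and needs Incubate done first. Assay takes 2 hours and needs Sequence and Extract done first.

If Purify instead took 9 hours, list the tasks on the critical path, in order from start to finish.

Incubate, Extract, Purify, Quantify

Critical path before the change: Incubate→Extract→Purify→Quantify = 2+10+7+5 = 24 giving 24 hours.
Since Purify is critical, the +2 change carries straight to that chain (now 26 hours).
The critical path is still Incubate→Extract→Purify→Quantify; finish is now 26 hours.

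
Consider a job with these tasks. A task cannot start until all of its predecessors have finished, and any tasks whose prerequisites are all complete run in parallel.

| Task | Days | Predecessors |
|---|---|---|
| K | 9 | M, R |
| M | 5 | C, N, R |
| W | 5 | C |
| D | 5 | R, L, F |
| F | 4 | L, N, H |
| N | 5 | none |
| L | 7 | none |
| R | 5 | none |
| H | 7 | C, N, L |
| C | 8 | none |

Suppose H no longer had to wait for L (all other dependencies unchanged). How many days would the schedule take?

Original critical path: C→H→F→D = 8+7+4+5 = 24 ⇒ 24 days.
Dropping L→H doesn't change H's earliest start (8); another predecessor still binds.
The longest chain is now C→H→F→D = 8+7+4+5 = 24, so the schedule takes 24 days.

24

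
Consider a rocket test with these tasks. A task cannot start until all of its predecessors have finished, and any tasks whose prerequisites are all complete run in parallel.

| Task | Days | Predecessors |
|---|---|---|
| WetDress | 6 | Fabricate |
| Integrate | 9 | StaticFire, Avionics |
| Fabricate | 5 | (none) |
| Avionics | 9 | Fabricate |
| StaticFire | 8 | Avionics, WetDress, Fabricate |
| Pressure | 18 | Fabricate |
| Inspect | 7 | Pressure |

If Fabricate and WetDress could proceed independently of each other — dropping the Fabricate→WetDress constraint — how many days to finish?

Before: longest chain Fabricate→Avionics→StaticFire→Integrate = 5+9+8+9 = 31, finish 31.
Without Fabricate→WetDress, WetDress's earliest start moves from 5 to 0.
New critical path: Fabricate→Avionics→StaticFire→Integrate = 5+9+8+9 = 31 ⇒ 31 days.

31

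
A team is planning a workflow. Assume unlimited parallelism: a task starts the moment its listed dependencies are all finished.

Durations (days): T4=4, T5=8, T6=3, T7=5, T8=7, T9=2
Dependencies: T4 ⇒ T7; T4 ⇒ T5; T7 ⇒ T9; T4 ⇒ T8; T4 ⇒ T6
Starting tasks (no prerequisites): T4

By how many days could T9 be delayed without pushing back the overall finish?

T4→T5 = 4+8 = 12 sets the makespan at 12 days.
The longest chain containing T9 totals 11 days.
Float = 12 − 11 = 1.

1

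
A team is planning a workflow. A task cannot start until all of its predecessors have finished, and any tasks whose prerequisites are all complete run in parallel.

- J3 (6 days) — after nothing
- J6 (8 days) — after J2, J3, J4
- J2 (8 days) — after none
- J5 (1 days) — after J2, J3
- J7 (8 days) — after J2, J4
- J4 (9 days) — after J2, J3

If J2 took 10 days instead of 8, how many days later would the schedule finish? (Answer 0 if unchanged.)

2

Critical path before the change: J2→J4→J6 = 8+9+8 = 25 giving 25 days.
J2 is on the critical path; changing it to 10 makes that path 27 days.
No other chain overtakes it, so the finish is 27 days.
Change in finish: 27 − 25 = +2 days.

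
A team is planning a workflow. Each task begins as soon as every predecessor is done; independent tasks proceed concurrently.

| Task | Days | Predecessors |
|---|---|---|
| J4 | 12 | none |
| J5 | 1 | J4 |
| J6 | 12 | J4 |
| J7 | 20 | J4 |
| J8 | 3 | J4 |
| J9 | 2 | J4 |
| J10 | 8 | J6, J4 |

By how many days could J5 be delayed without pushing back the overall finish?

The longest chain is J4→J6→J10 = 12+12+8 = 32; overall finish 32 days.
The longest chain containing J5 totals 13 days.
Slack of J5 = 31 − 12 = 19 days.

19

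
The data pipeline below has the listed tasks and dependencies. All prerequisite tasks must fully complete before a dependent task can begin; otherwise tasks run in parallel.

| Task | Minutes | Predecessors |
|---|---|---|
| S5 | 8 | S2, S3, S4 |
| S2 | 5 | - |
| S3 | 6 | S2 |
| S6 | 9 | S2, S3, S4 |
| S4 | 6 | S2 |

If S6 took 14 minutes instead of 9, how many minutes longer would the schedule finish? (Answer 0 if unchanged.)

The binding path is S2→S3→S6 = 5+6+9 = 20; finish at 20 minutes.
S6 lies on that path, so at 14 minutes the path becomes 25 minutes.
That remains the longest chain; total 25 minutes.
Change in finish: 25 − 20 = +5 minutes.

5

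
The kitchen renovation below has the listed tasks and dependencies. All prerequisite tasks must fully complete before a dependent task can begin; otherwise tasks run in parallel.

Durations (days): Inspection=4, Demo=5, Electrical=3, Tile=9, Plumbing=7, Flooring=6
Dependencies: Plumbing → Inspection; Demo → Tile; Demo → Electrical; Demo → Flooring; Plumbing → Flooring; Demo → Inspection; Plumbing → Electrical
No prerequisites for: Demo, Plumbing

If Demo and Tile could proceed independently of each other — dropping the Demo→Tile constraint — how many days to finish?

13

Before: longest chain Demo→Tile = 5+9 = 14, finish 14.
Without Demo→Tile, Tile's earliest start moves from 5 to 0.
New critical path: Plumbing→Flooring = 7+6 = 13 ⇒ 13 days.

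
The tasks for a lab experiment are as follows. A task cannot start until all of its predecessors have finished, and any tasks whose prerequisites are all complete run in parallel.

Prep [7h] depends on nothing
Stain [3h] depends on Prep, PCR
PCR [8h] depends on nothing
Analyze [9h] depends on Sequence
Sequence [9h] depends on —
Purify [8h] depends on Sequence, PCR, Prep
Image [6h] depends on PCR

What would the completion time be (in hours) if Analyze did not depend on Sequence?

17

Original critical path: Sequence→Analyze = 9+9 = 18 ⇒ 18 hours.
Without Sequence→Analyze, Analyze's earliest start moves from 9 to 0.
The longest chain is now Sequence→Purify = 9+8 = 17, so the plan takes 17 hours.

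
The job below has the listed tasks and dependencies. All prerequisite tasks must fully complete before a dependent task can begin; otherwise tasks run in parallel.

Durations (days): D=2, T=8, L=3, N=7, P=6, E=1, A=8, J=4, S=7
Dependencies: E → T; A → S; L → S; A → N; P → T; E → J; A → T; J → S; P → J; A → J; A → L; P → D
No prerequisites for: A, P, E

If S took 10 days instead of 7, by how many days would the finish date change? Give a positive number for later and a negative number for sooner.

As given, the longest chain is A→J→S = 8+4+7 = 19, so the finish is 19 days.
Since S is critical, the +3 change carries straight to that chain (now 22 days).
No other chain overtakes it, so the finish is 22 days.
Change in finish: 22 − 19 = +3 days.

3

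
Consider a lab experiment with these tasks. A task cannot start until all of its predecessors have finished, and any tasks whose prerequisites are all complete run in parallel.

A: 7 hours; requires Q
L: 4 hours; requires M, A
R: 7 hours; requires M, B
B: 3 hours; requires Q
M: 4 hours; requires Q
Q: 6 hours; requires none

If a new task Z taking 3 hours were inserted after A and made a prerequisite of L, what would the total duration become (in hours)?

20

Originally the plan takes 17 hours.
With Z inserted, L now waits for max(M, A, Z).
New critical path: Q→A→Z→L = 6+7+3+4 = 20 ⇒ 20 hours.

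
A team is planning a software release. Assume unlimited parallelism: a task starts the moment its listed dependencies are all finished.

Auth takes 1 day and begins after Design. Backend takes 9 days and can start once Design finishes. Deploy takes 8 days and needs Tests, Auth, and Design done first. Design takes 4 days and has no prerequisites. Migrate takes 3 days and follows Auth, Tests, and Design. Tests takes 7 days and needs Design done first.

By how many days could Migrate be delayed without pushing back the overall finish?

5

The longest chain is Design→Tests→Deploy = 4+7+8 = 19; overall finish 19 days.
Longest path through Migrate: 14 days (earliest finish 14, latest finish 19).
Slack of Migrate = 16 − 11 = 5 days.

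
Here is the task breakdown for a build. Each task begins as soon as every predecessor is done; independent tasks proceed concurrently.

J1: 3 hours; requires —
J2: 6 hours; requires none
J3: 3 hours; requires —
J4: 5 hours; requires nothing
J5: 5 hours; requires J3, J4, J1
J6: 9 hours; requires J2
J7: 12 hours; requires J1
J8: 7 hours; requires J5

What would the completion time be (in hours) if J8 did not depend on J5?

15

Before: longest chain J4→J5→J8 = 5+5+7 = 17, finish 17.
Without J5→J8, J8's earliest start moves from 10 to 0.
The longest chain is now J1→J7 = 3+12 = 15, so the build takes 15 hours.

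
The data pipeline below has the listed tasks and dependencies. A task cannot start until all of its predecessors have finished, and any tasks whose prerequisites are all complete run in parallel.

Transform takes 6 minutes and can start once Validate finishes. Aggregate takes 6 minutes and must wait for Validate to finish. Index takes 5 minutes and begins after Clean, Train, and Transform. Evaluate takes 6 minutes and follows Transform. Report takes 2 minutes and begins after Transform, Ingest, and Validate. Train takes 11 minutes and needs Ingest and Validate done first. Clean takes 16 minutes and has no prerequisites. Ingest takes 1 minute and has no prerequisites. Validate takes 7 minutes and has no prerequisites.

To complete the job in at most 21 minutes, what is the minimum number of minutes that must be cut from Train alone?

Current finish: 23 minutes; target: 21.
Train is on every critical path, so each minute cut from Train cuts the finish by one (this holds down to a finish of 21).
Need 23 − 21 = 2 minutes off Train → Train becomes 9 minutes, finish becomes 21.

2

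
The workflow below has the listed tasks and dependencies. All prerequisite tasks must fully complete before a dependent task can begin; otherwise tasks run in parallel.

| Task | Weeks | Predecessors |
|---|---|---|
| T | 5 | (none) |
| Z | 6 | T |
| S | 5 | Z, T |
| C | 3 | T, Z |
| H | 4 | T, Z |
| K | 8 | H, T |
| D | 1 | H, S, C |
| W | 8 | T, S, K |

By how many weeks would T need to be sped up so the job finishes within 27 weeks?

4

Current finish: 31 weeks; target: 27.
T is on every critical path, so each week cut from T cuts the finish by one (this holds down to a finish of 27).
Need 31 − 27 = 4 weeks off T → T becomes 1 week, finish becomes 27.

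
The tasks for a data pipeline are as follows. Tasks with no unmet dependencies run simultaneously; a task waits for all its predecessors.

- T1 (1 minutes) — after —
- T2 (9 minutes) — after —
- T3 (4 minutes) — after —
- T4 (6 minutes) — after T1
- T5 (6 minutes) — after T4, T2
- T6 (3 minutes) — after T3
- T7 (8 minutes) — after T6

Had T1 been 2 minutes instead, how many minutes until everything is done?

Critical path before the change: T2→T5 = 9+6 = 15 giving 15 minutes.
T1 is off the critical path — its longest chain is 13 minutes, giving 2 of slack.
The critical path is still T2→T5; finish is now 15 minutes.

15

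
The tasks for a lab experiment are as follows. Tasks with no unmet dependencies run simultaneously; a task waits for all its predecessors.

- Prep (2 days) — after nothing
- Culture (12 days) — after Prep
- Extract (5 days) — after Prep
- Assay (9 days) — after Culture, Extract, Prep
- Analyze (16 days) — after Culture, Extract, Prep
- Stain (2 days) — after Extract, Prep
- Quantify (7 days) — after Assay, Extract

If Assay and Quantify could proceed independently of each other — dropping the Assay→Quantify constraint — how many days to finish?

With the dependency in place, Prep→Culture→Assay→Quantify = 2+12+9+7 = 30 sets the finish at 30 days.
Without Assay→Quantify, Quantify's earliest start moves from 23 to 7.
After: Prep→Culture→Analyze = 2+12+16 = 30 → 30 days.

30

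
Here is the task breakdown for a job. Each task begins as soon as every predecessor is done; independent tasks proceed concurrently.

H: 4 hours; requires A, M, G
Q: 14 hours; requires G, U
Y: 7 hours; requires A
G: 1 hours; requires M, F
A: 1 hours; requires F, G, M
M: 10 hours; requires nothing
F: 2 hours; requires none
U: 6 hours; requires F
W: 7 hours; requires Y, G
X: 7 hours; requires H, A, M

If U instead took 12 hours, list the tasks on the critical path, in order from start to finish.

Critical path before the change: M→G→A→Y→W = 10+1+1+7+7 = 26 giving 26 hours.
U has 4 hours of float (longest path through it is 22).
The binding chain switches to F→U→Q = 2+12+14 = 28; finish 28 hours.

F, U, Q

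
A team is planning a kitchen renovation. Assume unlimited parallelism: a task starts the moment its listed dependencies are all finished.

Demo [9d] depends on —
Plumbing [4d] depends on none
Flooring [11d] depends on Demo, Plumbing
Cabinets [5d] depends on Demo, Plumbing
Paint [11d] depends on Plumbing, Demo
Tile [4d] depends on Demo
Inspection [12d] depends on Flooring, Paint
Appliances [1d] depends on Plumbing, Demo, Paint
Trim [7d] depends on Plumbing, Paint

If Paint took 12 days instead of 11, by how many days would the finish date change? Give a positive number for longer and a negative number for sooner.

Critical path before the change: Demo→Paint→Inspection = 9+11+12 = 32 giving 32 days.
Since Paint is critical, the +1 change carries straight to that chain (now 33 days).
The critical path is still Demo→Paint→Inspection; finish is now 33 days.
Change in finish: 33 − 32 = +1 days.

1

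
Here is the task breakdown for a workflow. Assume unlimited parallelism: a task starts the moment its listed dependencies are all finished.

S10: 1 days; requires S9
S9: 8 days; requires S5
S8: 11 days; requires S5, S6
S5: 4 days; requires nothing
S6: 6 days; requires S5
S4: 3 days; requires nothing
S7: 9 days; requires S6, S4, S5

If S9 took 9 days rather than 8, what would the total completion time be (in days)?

Baseline: S5→S6→S8 = 4+6+11 = 21 → 21 days.
S9 is off the critical path — its longest chain is 13 days, giving 8 of slack.
No other chain overtakes it, so the finish is 21 days.

21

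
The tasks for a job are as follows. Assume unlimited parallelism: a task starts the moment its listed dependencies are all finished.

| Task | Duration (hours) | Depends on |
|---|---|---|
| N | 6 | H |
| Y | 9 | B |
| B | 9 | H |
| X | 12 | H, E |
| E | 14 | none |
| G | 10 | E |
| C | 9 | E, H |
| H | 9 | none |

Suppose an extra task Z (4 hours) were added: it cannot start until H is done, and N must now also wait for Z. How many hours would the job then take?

27

Originally the job takes 27 hours.
With Z inserted, N now waits for max(H, Z).
New critical path: H→B→Y = 9+9+9 = 27 ⇒ 27 hours.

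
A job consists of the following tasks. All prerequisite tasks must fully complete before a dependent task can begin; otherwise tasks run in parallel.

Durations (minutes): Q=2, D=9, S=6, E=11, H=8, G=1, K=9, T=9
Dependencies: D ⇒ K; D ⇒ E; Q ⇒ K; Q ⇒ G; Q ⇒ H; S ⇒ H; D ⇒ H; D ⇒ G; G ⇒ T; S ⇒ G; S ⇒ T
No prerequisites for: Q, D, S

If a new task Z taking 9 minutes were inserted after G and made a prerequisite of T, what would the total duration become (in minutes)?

Originally the plan takes 20 minutes.
With Z inserted, T now waits for max(G, S, Z).
New critical path: D→G→Z→T = 9+1+9+9 = 28 ⇒ 28 minutes.

28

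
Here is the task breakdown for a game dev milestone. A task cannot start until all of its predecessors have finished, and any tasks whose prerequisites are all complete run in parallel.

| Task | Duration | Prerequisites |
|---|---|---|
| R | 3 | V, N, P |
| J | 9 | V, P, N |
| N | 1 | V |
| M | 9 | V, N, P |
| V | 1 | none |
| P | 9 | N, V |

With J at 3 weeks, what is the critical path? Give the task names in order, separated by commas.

Critical path before the change: V→N→P→J = 1+1+9+9 = 20 giving 20 weeks.
Since J is critical, the -6 change carries straight to that chain (now 14 weeks).
Now V→N→P→M = 1+1+9+9 = 20 is longest, so the finish becomes 20 weeks.

V, N, P, M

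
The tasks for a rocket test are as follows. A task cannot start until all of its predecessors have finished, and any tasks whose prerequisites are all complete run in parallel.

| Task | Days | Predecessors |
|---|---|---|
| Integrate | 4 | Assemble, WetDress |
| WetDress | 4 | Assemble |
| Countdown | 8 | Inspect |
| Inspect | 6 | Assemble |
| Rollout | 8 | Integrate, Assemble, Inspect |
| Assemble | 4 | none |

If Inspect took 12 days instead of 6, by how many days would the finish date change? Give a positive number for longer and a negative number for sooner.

Actual critical path: Assemble→WetDress→Integrate→Rollout = 4+4+4+8 = 20 ⇒ 20 days.
The longest path through Inspect is only 18 days, so Inspect has float 2.
Now Assemble→Inspect→Rollout = 4+12+8 = 24 is longest, so the finish becomes 24 days.
Change in finish: 24 − 20 = +4 days.

4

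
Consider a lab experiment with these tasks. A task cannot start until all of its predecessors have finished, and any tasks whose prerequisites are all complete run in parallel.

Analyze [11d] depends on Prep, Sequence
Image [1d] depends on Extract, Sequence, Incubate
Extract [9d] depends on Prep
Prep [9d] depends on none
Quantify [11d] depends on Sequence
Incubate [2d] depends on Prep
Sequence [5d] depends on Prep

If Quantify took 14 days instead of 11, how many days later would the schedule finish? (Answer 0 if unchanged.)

Critical path before the change: Prep→Sequence→Quantify = 9+5+11 = 25 giving 25 days.
Since Quantify is critical, the +3 change carries straight to that chain (now 28 days).
The critical path is still Prep→Sequence→Quantify; finish is now 28 days.
Change in finish: 28 − 25 = +3 days.

3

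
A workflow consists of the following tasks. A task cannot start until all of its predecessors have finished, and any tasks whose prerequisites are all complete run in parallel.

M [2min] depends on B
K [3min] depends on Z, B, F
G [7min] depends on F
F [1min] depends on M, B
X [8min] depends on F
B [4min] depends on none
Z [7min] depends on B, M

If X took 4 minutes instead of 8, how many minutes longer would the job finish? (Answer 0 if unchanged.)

0

As given, the longest chain is B→M→Z→K = 4+2+7+3 = 16, so the finish is 16 minutes.
The longest path through X is only 15 minutes, so X has float 1.
That remains the longest chain; total 16 minutes.
Change in finish: 16 − 16 = +0 minutes.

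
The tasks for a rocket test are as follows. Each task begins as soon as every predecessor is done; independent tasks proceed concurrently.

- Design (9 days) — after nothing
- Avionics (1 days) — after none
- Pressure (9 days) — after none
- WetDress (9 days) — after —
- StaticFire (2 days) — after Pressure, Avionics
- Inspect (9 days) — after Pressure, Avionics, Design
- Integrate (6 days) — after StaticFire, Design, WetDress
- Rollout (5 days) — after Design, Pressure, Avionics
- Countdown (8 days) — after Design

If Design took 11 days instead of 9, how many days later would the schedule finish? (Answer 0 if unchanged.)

The binding path is Design→Inspect = 9+9 = 18; finish at 18 days.
Design lies on that path, so at 11 days the path becomes 20 days.
The critical path is still Design→Inspect; finish is now 20 days.
Change in finish: 20 − 18 = +2 days.

2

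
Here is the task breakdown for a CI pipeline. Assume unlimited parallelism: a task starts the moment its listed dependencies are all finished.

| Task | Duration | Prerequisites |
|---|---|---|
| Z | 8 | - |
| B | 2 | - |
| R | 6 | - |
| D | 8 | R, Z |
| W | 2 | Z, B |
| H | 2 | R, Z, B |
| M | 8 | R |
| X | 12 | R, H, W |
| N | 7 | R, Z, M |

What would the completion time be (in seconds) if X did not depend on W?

With the dependency in place, Z→W→X = 8+2+12 = 22 sets the finish at 22 seconds.
Dropping W→X doesn't change X's earliest start (10); another predecessor still binds.
The longest chain is now Z→H→X = 8+2+12 = 22, so the plan takes 22 seconds.

22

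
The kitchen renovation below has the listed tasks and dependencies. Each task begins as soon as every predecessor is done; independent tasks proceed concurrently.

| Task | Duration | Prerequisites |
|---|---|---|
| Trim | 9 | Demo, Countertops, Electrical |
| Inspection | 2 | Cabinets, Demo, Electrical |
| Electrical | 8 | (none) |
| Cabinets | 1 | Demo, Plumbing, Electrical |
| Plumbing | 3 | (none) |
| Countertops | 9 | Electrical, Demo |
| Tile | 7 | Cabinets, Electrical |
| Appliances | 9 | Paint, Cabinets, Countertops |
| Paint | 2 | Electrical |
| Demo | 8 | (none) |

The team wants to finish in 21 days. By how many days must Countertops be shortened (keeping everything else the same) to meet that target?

5

Current finish: 26 days; target: 21.
Countertops is on every critical path, so each day cut from Countertops cuts the finish by one (this holds down to a finish of 19).
Need 26 − 21 = 5 days off Countertops → Countertops becomes 4 days, finish becomes 21.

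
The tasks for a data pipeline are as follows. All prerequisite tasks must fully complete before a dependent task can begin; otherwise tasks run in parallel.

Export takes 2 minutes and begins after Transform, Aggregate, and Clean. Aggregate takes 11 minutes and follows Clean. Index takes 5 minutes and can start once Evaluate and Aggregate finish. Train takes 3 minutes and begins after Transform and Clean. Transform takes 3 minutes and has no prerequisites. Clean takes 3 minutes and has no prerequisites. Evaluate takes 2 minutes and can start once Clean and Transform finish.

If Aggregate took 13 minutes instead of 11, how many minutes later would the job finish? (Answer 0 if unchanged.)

The binding path is Clean→Aggregate→Index = 3+11+5 = 19; finish at 19 minutes.
Since Aggregate is critical, the +2 change carries straight to that chain (now 21 minutes).
The critical path is still Clean→Aggregate→Index; finish is now 21 minutes.
Change in finish: 21 − 19 = +2 minutes.

2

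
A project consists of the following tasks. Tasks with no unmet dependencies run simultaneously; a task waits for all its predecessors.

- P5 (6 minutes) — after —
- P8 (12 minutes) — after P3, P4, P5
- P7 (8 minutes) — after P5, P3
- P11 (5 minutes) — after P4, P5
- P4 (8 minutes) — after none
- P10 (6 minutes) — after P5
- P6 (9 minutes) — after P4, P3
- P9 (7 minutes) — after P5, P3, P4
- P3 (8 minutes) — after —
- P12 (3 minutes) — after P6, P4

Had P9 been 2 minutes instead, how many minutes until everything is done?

Critical path before the change: P3→P6→P12 = 8+9+3 = 20 giving 20 minutes.
P9 has 5 minutes of float (longest path through it is 15).
No other chain overtakes it, so the finish is 20 minutes.

20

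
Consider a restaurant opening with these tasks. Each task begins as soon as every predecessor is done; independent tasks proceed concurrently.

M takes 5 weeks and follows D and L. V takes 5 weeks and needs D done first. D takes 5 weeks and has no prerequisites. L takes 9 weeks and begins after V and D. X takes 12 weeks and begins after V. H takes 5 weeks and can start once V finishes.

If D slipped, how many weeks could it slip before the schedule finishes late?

0

Critical path: D→V→L→M = 5+5+9+5 = 24, so the finish is 24 weeks.
The longest chain containing D totals 24 weeks.
So D can slip 5 − 5 = 0 weeks.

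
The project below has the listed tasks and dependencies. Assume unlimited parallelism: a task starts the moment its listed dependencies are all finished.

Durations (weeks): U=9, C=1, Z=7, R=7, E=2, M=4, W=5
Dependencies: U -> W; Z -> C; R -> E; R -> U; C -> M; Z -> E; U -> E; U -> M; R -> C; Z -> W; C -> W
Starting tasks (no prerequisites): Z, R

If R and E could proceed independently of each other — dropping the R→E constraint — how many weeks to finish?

21

With the dependency in place, R→U→W = 7+9+5 = 21 sets the finish at 21 weeks.
Dropping R→E doesn't change E's earliest start (16); another predecessor still binds.
After: R→U→W = 7+9+5 = 21 → 21 weeks.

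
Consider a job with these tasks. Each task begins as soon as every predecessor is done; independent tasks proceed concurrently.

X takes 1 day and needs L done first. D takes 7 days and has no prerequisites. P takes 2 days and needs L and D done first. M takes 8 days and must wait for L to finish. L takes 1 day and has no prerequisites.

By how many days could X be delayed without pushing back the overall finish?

7

D→P = 7+2 = 9 sets the makespan at 9 days.
X finishes as early as 2 and must finish by 9.
Float = 9 − 2 = 7.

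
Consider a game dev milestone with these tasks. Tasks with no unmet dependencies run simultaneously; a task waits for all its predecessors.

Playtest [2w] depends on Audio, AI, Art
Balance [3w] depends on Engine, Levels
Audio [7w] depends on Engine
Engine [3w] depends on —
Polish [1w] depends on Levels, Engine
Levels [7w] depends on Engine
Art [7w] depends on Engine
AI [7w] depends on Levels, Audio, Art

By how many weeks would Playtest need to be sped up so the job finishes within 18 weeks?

1

Current finish: 19 weeks; target: 18.
Playtest is on every critical path, so each week cut from Playtest cuts the finish by one (this holds down to a finish of 18).
Need 19 − 18 = 1 week off Playtest → Playtest becomes 1 week, finish becomes 18.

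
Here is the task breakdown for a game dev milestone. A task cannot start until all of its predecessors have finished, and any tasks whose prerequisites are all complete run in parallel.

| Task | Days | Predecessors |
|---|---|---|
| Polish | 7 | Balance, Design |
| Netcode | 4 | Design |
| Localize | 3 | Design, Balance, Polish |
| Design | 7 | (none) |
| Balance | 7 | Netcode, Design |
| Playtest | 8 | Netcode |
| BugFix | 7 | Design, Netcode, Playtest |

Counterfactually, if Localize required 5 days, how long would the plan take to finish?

30

Actual critical path: Design→Netcode→Balance→Polish→Localize = 7+4+7+7+3 = 28 ⇒ 28 days.
Since Localize is critical, the +2 change carries straight to that chain (now 30 days).
The critical path is still Design→Netcode→Balance→Polish→Localize; finish is now 30 days.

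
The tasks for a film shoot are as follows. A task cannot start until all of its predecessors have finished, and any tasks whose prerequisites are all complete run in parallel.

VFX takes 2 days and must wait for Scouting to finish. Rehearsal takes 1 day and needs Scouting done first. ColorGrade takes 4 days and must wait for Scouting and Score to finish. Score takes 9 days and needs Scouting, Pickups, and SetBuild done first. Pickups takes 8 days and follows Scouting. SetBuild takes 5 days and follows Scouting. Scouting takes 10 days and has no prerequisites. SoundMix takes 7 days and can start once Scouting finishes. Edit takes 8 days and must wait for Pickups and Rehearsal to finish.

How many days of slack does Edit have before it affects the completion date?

The longest chain is Scouting→Pickups→Score→ColorGrade = 10+8+9+4 = 31; overall finish 31 days.
Longest path through Edit: 26 days (earliest finish 26, latest finish 31).
Slack of Edit = 23 − 18 = 5 days.

5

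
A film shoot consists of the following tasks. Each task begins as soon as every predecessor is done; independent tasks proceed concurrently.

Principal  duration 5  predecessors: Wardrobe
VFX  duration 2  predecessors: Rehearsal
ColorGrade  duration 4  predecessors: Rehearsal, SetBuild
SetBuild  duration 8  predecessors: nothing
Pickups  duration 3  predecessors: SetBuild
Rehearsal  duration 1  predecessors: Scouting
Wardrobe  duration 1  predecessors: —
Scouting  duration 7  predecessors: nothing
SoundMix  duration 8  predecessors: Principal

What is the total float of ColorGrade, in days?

2

Critical path: Wardrobe→Principal→SoundMix = 1+5+8 = 14, so the finish is 14 days.
ColorGrade finishes as early as 12 and must finish by 14.
Slack of ColorGrade = 10 − 8 = 2 days.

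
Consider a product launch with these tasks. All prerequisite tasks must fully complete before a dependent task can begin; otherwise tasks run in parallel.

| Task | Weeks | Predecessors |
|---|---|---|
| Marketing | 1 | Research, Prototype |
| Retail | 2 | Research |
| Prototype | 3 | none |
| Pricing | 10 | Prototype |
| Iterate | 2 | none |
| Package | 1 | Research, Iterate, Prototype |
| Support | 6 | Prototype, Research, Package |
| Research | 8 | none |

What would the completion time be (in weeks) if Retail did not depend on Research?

15

Original critical path: Research→Package→Support = 8+1+6 = 15 ⇒ 15 weeks.
Without Research→Retail, Retail's earliest start moves from 8 to 0.
New critical path: Research→Package→Support = 8+1+6 = 15 ⇒ 15 weeks.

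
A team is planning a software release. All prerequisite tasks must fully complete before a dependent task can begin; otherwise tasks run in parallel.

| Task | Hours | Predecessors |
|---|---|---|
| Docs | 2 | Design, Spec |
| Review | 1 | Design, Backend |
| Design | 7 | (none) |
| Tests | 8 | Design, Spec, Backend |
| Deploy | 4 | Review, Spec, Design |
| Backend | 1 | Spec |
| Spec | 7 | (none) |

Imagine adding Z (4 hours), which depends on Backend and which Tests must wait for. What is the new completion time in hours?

20

Originally the schedule takes 16 hours.
With Z inserted, Tests now waits for max(Design, Spec, Backend, Z).
New critical path: Spec→Backend→Z→Tests = 7+1+4+8 = 20 ⇒ 20 hours.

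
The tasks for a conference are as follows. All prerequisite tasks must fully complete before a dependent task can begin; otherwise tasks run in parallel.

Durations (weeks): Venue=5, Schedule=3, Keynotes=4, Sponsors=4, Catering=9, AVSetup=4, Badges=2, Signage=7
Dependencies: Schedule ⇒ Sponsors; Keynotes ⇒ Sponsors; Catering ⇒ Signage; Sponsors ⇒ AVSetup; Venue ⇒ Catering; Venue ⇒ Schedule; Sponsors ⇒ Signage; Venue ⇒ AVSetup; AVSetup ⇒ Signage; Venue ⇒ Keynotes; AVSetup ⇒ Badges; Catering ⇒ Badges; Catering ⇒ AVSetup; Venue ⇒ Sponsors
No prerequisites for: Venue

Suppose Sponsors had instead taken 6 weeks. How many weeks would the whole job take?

26

Baseline: Venue→Catering→AVSetup→Signage = 5+9+4+7 = 25 → 25 weeks.
The longest path through Sponsors is only 24 weeks, so Sponsors has float 1.
The binding chain switches to Venue→Keynotes→Sponsors→AVSetup→Signage = 5+4+6+4+7 = 26; finish 26 weeks.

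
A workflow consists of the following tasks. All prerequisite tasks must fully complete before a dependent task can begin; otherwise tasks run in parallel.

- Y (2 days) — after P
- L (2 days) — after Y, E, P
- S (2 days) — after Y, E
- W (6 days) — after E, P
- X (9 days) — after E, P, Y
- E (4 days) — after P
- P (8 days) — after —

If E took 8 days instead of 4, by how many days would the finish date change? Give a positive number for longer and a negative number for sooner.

Baseline: P→E→X = 8+4+9 = 21 → 21 days.
E is on the critical path; changing it to 8 makes that path 25 days.
No other chain overtakes it, so the finish is 25 days.
Change in finish: 25 − 21 = +4 days.

4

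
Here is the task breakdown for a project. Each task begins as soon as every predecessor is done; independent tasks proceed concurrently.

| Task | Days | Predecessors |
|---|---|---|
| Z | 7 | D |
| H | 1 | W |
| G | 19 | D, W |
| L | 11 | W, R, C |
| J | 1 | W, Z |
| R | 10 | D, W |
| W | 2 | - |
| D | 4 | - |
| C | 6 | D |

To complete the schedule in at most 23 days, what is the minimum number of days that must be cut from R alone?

2

Current finish: 25 days; target: 23.
R is on every critical path, so each day cut from R cuts the finish by one (this holds down to a finish of 23).
Need 25 − 23 = 2 days off R → R becomes 8 days, finish becomes 23.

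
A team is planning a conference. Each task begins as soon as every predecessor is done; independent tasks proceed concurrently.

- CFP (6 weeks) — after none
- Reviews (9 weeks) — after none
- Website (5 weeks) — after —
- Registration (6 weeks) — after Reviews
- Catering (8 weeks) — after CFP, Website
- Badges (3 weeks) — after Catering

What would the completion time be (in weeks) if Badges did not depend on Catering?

15

Original critical path: CFP→Catering→Badges = 6+8+3 = 17 ⇒ 17 weeks.
Without Catering→Badges, Badges's earliest start moves from 14 to 0.
The longest chain is now Reviews→Registration = 9+6 = 15, so the schedule takes 15 weeks.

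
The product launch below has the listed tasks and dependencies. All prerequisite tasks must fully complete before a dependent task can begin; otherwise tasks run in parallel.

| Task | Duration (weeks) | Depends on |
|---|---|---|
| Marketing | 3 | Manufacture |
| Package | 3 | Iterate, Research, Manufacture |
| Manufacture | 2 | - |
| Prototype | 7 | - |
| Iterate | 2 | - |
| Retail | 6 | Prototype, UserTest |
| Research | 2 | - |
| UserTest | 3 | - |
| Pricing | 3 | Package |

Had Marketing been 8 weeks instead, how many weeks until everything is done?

13

Critical path before the change: Prototype→Retail = 7+6 = 13 giving 13 weeks.
The longest path through Marketing is only 5 weeks, so Marketing has float 8.
That remains the longest chain; total 13 weeks.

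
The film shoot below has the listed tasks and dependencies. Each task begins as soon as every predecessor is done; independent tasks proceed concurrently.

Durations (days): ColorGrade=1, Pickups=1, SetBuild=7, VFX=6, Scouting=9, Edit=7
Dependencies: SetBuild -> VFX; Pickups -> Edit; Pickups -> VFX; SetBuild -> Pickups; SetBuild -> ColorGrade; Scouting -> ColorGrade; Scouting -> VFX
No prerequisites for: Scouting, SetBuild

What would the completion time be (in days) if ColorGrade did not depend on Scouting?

Original critical path: Scouting→VFX = 9+6 = 15 ⇒ 15 days.
Without Scouting→ColorGrade, ColorGrade's earliest start moves from 9 to 7.
New critical path: Scouting→VFX = 9+6 = 15 ⇒ 15 days.

15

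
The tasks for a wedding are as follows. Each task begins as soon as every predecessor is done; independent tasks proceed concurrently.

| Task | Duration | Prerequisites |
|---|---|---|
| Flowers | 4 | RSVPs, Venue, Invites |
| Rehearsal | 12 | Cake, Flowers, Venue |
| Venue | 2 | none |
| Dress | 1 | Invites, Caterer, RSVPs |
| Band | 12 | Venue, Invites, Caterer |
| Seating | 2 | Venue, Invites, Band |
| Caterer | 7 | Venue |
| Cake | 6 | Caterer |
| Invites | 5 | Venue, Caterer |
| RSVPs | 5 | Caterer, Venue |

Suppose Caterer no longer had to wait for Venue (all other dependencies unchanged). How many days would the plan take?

28

Before: longest chain Venue→Caterer→Invites→Flowers→Rehearsal = 2+7+5+4+12 = 30, finish 30.
Without Venue→Caterer, Caterer's earliest start moves from 2 to 0.
New critical path: Caterer→Invites→Flowers→Rehearsal = 7+5+4+12 = 28 ⇒ 28 days.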